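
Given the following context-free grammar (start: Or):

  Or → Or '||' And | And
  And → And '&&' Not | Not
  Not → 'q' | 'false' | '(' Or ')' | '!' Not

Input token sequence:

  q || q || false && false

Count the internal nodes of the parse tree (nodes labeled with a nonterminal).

11

[Or [Or [Or [And [Not q]]] || [And [Not q]]] || [And [And [Not false]] && [Not false]]]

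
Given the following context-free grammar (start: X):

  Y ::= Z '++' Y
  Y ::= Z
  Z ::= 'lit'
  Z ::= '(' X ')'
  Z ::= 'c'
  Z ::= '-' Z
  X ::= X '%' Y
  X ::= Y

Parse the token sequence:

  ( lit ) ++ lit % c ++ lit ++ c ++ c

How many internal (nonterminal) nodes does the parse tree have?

17

[X [X [Y [Z ( [X [Y [Z lit]]] )] ++ [Y [Z lit]]]] % [Y [Z c] ++ [Y [Z lit] ++ [Y [Z c] ++ [Y [Z c]]]]]]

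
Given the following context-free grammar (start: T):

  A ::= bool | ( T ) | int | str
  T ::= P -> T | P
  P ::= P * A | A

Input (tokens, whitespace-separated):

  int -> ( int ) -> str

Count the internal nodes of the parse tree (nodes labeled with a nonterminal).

12

[T [P [A int]] -> [T [P [A ( [T [P [A int]]] )]] -> [T [P [A str]]]]]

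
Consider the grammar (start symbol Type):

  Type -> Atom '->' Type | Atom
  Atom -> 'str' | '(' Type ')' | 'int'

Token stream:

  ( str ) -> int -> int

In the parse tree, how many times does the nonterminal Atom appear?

4

[Type [Atom ( [Type [Atom str]] )] -> [Type [Atom int] -> [Type [Atom int]]]]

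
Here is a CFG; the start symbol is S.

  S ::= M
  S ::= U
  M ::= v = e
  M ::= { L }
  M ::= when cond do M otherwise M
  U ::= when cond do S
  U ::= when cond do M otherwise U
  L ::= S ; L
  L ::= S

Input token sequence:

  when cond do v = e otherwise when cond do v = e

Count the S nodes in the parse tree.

2

[S [U when cond do [M v = e] otherwise [U when cond do [S [M v = e]]]]]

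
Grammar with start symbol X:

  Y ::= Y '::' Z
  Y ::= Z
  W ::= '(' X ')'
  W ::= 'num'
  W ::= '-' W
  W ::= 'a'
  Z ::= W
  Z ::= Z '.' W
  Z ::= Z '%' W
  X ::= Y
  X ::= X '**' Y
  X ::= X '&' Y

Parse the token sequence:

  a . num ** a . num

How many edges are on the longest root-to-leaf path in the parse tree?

6

[X [X [Y [Z [Z [W a]] . [W num]]]] ** [Y [Z [Z [W a]] . [W num]]]]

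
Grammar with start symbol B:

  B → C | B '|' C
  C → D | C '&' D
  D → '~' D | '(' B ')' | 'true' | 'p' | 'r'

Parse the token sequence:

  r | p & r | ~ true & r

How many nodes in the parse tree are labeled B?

[B [B [B [C [D r]]] | [C [C [D p]] & [D r]]] | [C [C [D ~ [D true]]] & [D r]]]

3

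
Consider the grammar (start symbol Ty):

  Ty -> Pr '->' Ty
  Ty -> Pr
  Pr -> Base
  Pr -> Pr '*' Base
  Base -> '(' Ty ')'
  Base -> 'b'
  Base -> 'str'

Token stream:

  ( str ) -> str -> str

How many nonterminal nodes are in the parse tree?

[Ty [Pr [Base ( [Ty [Pr [Base str]]] )]] -> [Ty [Pr [Base str]] -> [Ty [Pr [Base str]]]]]

12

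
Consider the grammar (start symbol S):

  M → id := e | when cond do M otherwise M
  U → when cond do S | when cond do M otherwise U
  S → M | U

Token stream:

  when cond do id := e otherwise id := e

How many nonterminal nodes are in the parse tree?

4

[S [M when cond do [M id := e] otherwise [M id := e]]]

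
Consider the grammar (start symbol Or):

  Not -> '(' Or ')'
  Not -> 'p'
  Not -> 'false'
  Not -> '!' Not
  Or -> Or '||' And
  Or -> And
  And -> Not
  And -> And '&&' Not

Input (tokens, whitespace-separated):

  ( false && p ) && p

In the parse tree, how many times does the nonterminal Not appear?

[Or [And [And [Not ( [Or [And [And [Not false]] && [Not p]]] )]] && [Not p]]]

4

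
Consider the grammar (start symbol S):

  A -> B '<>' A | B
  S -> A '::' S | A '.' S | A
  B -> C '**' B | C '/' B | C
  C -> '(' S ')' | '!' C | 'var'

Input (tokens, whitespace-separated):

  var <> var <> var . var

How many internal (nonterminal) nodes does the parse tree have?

14

[S [A [B [C var]] <> [A [B [C var]] <> [A [B [C var]]]]] . [S [A [B [C var]]]]]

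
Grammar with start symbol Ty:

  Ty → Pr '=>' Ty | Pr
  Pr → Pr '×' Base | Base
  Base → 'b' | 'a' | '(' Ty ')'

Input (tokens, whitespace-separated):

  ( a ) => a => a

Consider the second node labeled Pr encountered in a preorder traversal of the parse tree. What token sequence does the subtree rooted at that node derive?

a

[Ty [Pr [Base ( [Ty [Pr [Base a]]] )]] => [Ty [Pr [Base a]] => [Ty [Pr [Base a]]]]]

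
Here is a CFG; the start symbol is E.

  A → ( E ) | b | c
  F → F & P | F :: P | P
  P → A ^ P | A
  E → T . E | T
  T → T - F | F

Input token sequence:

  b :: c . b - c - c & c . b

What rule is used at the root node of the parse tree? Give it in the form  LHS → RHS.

[E [T [F [F [P [A b]]] :: [P [A c]]]] . [E [T [T [T [F [P [A b]]]] - [F [P [A c]]]] - [F [F [P [A c]]] & [P [A c]]]] . [E [T [F [P [A b]]]]]]]

E → T . E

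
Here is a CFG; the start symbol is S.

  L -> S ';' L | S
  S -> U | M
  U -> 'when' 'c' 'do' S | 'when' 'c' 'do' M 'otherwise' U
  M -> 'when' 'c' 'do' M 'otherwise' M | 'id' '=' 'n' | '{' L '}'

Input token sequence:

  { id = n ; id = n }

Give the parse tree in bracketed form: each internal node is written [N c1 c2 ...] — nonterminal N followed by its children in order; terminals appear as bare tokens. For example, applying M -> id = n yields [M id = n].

[S [M { [L [S [M id = n]] ; [L [S [M id = n]]]] }]]

S
M
{ L }
{ S ; L }
{ M ; L }
{ id = n ; L }
{ id = n ; S }
{ id = n ; M }
{ id = n ; id = n }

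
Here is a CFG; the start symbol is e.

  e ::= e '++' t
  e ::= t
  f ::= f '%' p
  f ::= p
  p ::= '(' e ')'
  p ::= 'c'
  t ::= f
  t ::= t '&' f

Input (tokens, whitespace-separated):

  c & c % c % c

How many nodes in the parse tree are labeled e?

[e [t [t [f [p c]]] & [f [f [f [p c]] % [p c]] % [p c]]]]

1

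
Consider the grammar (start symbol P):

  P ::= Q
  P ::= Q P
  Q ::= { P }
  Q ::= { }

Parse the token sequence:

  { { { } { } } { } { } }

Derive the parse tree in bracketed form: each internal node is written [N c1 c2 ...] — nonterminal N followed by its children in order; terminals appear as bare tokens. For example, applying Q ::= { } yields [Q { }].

[P [Q { [P [Q { [P [Q { }] [P [Q { }]]] }] [P [Q { }] [P [Q { }]]]] }]]

P
Q
{ P }
{ Q P }
{ { P } P }
{ { Q P } P }
{ { { } P } P }
{ { { } Q } P }
{ { { } { } } P }
{ { { } { } } Q P }
{ { { } { } } { } P }
{ { { } { } } { } Q }
{ { { } { } } { } { } }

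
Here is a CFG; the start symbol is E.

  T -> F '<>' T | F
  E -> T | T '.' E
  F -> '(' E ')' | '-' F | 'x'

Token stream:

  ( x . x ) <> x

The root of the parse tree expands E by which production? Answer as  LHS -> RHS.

[E [T [F ( [E [T [F x]] . [E [T [F x]]]] )] <> [T [F x]]]]

E -> T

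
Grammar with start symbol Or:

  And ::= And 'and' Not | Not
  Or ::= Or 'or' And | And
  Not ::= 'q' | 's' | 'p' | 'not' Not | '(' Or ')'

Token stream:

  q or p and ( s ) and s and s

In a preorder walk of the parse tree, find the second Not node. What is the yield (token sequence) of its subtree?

p

[Or [Or [And [Not q]]] or [And [And [And [And [Not p]] and [Not ( [Or [And [Not s]]] )]] and [Not s]] and [Not s]]]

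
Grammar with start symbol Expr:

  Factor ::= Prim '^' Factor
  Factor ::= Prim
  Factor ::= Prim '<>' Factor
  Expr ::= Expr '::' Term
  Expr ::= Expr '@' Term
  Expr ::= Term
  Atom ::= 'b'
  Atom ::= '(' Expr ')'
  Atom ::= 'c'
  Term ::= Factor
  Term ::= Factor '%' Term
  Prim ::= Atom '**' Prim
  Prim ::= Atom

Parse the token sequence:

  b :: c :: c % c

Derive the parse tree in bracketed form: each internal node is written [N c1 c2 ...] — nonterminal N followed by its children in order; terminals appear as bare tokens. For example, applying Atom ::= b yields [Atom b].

[Expr [Expr [Expr [Term [Factor [Prim [Atom b]]]]] :: [Term [Factor [Prim [Atom c]]]]] :: [Term [Factor [Prim [Atom c]]] % [Term [Factor [Prim [Atom c]]]]]]

Expr
Expr :: Term
Expr :: Term :: Term
Term :: Term :: Term
Factor :: Term :: Term
Prim :: Term :: Term
Atom :: Term :: Term
b :: Term :: Term
b :: Factor :: Term
b :: Prim :: Term
b :: Atom :: Term
b :: c :: Term
b :: c :: Factor % Term
b :: c :: Prim % Term
b :: c :: Atom % Term
b :: c :: c % Term
b :: c :: c % Factor
b :: c :: c % Prim
b :: c :: c % Atom
b :: c :: c % c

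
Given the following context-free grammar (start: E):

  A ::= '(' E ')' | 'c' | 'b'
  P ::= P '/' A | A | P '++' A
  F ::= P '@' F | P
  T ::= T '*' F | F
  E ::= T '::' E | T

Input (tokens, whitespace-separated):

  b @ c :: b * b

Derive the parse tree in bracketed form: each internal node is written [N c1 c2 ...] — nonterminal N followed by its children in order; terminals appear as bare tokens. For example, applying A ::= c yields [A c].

[E [T [F [P [A b]] @ [F [P [A c]]]]] :: [E [T [T [F [P [A b]]]] * [F [P [A b]]]]]]

E
T :: E
F :: E
P @ F :: E
A @ F :: E
b @ F :: E
b @ P :: E
b @ A :: E
b @ c :: E
b @ c :: T
b @ c :: T * F
b @ c :: F * F
b @ c :: P * F
b @ c :: A * F
b @ c :: b * F
b @ c :: b * P
b @ c :: b * A
b @ c :: b * b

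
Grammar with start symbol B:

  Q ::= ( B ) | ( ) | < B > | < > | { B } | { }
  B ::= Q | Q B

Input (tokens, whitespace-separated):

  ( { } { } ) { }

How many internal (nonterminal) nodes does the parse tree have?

[B [Q ( [B [Q { }] [B [Q { }]]] )] [B [Q { }]]]

8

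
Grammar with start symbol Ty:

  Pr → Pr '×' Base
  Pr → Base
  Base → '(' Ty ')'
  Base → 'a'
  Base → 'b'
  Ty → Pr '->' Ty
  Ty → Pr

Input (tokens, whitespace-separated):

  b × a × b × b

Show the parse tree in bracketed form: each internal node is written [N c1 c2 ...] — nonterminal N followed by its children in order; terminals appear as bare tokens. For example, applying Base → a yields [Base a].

Ty
Pr
Pr × Base
Pr × Base × Base
Pr × Base × Base × Base
Base × Base × Base × Base
b × Base × Base × Base
b × a × Base × Base
b × a × b × Base
b × a × b × b

[Ty [Pr [Pr [Pr [Pr [Base b]] × [Base a]] × [Base b]] × [Base b]]]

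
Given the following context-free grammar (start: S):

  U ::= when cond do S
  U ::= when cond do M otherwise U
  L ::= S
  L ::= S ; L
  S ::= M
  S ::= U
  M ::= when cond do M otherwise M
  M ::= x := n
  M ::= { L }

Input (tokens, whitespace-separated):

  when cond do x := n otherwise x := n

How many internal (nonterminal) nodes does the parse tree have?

[S [M when cond do [M x := n] otherwise [M x := n]]]

4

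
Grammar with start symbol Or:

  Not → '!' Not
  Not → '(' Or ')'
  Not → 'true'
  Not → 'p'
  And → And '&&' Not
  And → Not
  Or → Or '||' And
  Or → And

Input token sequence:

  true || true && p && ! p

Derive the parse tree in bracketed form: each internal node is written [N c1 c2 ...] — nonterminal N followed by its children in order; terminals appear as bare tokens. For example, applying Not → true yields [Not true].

[Or [Or [And [Not true]]] || [And [And [And [Not true]] && [Not p]] && [Not ! [Not p]]]]

Or
Or || And
And || And
Not || And
true || And
true || And && Not
true || And && Not && Not
true || Not && Not && Not
true || true && Not && Not
true || true && p && Not
true || true && p && ! Not
true || true && p && ! p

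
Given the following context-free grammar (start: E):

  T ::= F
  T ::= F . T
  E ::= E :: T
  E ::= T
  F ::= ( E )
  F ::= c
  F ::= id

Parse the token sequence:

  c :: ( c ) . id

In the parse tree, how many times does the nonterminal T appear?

[E [E [T [F c]]] :: [T [F ( [E [T [F c]]] )] . [T [F id]]]]

4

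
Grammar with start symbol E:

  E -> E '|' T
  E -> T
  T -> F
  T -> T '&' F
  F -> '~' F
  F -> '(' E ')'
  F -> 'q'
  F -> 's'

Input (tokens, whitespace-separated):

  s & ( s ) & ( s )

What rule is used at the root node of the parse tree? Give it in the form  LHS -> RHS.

[E [T [T [T [F s]] & [F ( [E [T [F s]]] )]] & [F ( [E [T [F s]]] )]]]

E -> T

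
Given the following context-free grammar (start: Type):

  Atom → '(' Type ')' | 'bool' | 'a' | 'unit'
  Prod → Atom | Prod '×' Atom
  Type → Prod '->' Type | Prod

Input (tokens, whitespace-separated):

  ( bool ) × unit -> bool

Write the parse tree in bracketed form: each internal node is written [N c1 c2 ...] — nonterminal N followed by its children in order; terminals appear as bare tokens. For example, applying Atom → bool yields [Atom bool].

[Type [Prod [Prod [Atom ( [Type [Prod [Atom bool]]] )]] × [Atom unit]] -> [Type [Prod [Atom bool]]]]

Type
Prod -> Type
Prod × Atom -> Type
Atom × Atom -> Type
( Type ) × Atom -> Type
( Prod ) × Atom -> Type
( Atom ) × Atom -> Type
( bool ) × Atom -> Type
( bool ) × unit -> Type
( bool ) × unit -> Prod
( bool ) × unit -> Atom
( bool ) × unit -> bool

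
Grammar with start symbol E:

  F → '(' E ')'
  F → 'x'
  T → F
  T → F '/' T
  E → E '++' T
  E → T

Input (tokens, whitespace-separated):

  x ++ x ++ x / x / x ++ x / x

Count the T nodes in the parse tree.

7

[E [E [E [E [T [F x]]] ++ [T [F x]]] ++ [T [F x] / [T [F x] / [T [F x]]]]] ++ [T [F x] / [T [F x]]]]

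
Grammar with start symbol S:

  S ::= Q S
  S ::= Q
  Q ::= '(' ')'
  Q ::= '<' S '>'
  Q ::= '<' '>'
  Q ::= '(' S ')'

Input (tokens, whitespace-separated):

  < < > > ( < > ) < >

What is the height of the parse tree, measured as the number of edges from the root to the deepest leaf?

5

[S [Q < [S [Q < >]] >] [S [Q ( [S [Q < >]] )] [S [Q < >]]]]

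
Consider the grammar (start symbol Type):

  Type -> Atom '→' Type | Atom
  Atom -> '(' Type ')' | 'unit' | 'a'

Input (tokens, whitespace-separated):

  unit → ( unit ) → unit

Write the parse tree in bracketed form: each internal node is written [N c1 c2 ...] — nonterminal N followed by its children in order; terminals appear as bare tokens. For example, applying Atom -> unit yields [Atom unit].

[Type [Atom unit] → [Type [Atom ( [Type [Atom unit]] )] → [Type [Atom unit]]]]

Type
Atom → Type
unit → Type
unit → Atom → Type
unit → ( Type ) → Type
unit → ( Atom ) → Type
unit → ( unit ) → Type
unit → ( unit ) → Atom
unit → ( unit ) → unit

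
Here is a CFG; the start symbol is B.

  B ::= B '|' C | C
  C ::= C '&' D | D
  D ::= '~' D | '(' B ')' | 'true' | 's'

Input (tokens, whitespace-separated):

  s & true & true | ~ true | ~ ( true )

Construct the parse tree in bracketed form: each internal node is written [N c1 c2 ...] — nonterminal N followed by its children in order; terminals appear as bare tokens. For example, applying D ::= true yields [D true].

B
B | C
B | C | C
C | C | C
C & D | C | C
C & D & D | C | C
D & D & D | C | C
s & D & D | C | C
s & true & D | C | C
s & true & true | C | C
s & true & true | D | C
s & true & true | ~ D | C
s & true & true | ~ true | C
s & true & true | ~ true | D
s & true & true | ~ true | ~ D
s & true & true | ~ true | ~ ( B )
s & true & true | ~ true | ~ ( C )
s & true & true | ~ true | ~ ( D )
s & true & true | ~ true | ~ ( true )

[B [B [B [C [C [C [D s]] & [D true]] & [D true]]] | [C [D ~ [D true]]]] | [C [D ~ [D ( [B [C [D true]]] )]]]]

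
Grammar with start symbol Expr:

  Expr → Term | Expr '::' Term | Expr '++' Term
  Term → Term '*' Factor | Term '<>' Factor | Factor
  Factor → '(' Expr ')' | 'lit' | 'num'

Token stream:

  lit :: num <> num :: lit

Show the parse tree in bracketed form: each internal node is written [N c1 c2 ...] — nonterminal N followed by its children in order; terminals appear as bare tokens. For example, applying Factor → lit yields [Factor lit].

[Expr [Expr [Expr [Term [Factor lit]]] :: [Term [Term [Factor num]] <> [Factor num]]] :: [Term [Factor lit]]]

Expr
Expr :: Term
Expr :: Term :: Term
Term :: Term :: Term
Factor :: Term :: Term
lit :: Term :: Term
lit :: Term <> Factor :: Term
lit :: Factor <> Factor :: Term
lit :: num <> Factor :: Term
lit :: num <> num :: Term
lit :: num <> num :: Factor
lit :: num <> num :: lit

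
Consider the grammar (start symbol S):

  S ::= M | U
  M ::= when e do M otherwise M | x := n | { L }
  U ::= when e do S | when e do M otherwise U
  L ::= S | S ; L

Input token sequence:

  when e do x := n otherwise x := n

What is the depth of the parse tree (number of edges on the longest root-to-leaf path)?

[S [M when e do [M x := n] otherwise [M x := n]]]

3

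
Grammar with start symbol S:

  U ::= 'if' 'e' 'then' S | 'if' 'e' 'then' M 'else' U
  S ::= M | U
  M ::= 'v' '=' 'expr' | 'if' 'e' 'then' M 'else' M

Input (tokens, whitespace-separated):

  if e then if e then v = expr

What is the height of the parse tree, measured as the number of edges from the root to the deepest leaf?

[S [U if e then [S [U if e then [S [M v = expr]]]]]]

6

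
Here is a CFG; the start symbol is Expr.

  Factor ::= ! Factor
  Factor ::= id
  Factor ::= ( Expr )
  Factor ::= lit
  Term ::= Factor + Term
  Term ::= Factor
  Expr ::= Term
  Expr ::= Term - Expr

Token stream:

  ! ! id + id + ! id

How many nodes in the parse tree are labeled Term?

[Expr [Term [Factor ! [Factor ! [Factor id]]] + [Term [Factor id] + [Term [Factor ! [Factor id]]]]]]

3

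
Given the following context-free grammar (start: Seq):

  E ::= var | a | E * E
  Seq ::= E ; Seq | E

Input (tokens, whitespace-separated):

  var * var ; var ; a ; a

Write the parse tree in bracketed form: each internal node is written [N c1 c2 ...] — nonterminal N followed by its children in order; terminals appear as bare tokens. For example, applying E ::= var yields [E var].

[Seq [E [E var] * [E var]] ; [Seq [E var] ; [Seq [E a] ; [Seq [E a]]]]]

Seq
E ; Seq
E * E ; Seq
var * E ; Seq
var * var ; Seq
var * var ; E ; Seq
var * var ; var ; Seq
var * var ; var ; E ; Seq
var * var ; var ; a ; Seq
var * var ; var ; a ; E
var * var ; var ; a ; a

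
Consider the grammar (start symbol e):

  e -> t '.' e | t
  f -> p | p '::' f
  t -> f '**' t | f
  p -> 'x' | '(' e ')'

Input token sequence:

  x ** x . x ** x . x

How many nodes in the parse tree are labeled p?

5

[e [t [f [p x]] ** [t [f [p x]]]] . [e [t [f [p x]] ** [t [f [p x]]]] . [e [t [f [p x]]]]]]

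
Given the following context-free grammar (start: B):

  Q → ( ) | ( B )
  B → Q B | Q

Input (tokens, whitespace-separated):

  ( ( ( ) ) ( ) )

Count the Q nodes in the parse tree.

[B [Q ( [B [Q ( [B [Q ( )]] )] [B [Q ( )]]] )]]

4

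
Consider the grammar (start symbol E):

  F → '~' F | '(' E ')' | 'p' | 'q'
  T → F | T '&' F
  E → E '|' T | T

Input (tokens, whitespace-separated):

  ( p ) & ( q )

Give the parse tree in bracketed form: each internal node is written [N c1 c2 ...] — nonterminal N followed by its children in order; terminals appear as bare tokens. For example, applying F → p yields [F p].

[E [T [T [F ( [E [T [F p]]] )]] & [F ( [E [T [F q]]] )]]]

E
T
T & F
F & F
( E ) & F
( T ) & F
( F ) & F
( p ) & F
( p ) & ( E )
( p ) & ( T )
( p ) & ( F )
( p ) & ( q )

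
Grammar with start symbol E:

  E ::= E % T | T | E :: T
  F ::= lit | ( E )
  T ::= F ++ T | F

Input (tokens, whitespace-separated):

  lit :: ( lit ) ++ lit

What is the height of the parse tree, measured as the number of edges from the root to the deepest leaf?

[E [E [T [F lit]]] :: [T [F ( [E [T [F lit]]] )] ++ [T [F lit]]]]

6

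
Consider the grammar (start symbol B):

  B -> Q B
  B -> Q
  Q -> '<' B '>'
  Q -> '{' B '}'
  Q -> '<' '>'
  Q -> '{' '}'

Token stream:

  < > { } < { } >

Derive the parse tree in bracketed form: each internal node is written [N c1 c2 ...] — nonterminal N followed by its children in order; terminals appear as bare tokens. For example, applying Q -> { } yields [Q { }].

[B [Q < >] [B [Q { }] [B [Q < [B [Q { }]] >]]]]

B
Q B
< > B
< > Q B
< > { } B
< > { } Q
< > { } < B >
< > { } < Q >
< > { } < { } >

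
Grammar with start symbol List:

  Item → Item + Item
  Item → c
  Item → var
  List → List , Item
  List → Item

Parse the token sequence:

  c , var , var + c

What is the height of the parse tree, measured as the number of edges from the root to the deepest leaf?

4

[List [List [List [Item c]] , [Item var]] , [Item [Item var] + [Item c]]]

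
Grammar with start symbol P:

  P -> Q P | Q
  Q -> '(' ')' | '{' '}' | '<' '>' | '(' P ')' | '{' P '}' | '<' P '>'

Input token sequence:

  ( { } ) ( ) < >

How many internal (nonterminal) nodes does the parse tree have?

[P [Q ( [P [Q { }]] )] [P [Q ( )] [P [Q < >]]]]

8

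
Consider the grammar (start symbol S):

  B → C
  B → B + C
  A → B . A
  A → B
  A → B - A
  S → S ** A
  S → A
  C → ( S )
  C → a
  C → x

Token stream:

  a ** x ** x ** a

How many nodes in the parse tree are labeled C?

4

[S [S [S [S [A [B [C a]]]] ** [A [B [C x]]]] ** [A [B [C x]]]] ** [A [B [C a]]]]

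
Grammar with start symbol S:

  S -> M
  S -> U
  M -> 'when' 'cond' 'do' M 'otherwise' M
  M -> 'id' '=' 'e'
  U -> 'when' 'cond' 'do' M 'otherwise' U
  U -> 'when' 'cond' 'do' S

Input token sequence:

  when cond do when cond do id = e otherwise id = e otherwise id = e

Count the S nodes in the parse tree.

1

[S [M when cond do [M when cond do [M id = e] otherwise [M id = e]] otherwise [M id = e]]]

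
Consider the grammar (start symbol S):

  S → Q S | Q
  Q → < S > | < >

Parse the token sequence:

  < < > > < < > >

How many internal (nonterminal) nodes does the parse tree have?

8

[S [Q < [S [Q < >]] >] [S [Q < [S [Q < >]] >]]]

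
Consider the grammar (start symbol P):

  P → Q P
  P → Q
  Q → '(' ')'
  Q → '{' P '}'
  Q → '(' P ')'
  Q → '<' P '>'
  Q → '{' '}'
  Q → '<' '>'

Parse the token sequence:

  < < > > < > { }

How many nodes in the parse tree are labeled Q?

[P [Q < [P [Q < >]] >] [P [Q < >] [P [Q { }]]]]

4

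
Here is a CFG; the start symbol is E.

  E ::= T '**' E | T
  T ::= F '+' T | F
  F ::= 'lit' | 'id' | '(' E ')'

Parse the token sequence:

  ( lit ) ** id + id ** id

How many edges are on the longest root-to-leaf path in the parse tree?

6

[E [T [F ( [E [T [F lit]]] )]] ** [E [T [F id] + [T [F id]]] ** [E [T [F id]]]]]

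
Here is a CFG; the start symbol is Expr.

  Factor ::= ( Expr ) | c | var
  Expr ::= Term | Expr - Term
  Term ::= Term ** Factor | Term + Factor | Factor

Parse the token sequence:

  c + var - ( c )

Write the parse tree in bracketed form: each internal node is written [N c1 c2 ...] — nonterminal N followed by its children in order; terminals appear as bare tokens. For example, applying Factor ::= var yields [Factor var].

[Expr [Expr [Term [Term [Factor c]] + [Factor var]]] - [Term [Factor ( [Expr [Term [Factor c]]] )]]]

Expr
Expr - Term
Term - Term
Term + Factor - Term
Factor + Factor - Term
c + Factor - Term
c + var - Term
c + var - Factor
c + var - ( Expr )
c + var - ( Term )
c + var - ( Factor )
c + var - ( c )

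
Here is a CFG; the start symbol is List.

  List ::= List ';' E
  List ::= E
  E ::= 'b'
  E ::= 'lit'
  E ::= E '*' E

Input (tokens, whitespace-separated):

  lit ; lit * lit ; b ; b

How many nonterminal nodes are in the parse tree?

10

[List [List [List [List [E lit]] ; [E [E lit] * [E lit]]] ; [E b]] ; [E b]]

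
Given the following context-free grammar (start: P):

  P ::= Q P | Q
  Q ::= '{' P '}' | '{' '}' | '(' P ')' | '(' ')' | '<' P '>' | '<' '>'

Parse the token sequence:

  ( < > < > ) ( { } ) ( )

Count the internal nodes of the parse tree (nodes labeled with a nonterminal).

12

[P [Q ( [P [Q < >] [P [Q < >]]] )] [P [Q ( [P [Q { }]] )] [P [Q ( )]]]]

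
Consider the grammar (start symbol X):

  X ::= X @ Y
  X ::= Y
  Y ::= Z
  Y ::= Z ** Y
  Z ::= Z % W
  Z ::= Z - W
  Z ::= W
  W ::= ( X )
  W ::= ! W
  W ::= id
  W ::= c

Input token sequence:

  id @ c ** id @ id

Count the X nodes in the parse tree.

[X [X [X [Y [Z [W id]]]] @ [Y [Z [W c]] ** [Y [Z [W id]]]]] @ [Y [Z [W id]]]]

3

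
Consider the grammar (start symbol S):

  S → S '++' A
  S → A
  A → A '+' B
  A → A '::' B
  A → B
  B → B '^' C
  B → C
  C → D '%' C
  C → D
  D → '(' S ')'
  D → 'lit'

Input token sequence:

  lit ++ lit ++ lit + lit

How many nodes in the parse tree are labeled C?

[S [S [S [A [B [C [D lit]]]]] ++ [A [B [C [D lit]]]]] ++ [A [A [B [C [D lit]]]] + [B [C [D lit]]]]]

4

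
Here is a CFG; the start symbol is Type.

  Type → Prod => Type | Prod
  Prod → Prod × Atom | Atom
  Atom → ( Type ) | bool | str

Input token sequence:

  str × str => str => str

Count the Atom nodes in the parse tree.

[Type [Prod [Prod [Atom str]] × [Atom str]] => [Type [Prod [Atom str]] => [Type [Prod [Atom str]]]]]

4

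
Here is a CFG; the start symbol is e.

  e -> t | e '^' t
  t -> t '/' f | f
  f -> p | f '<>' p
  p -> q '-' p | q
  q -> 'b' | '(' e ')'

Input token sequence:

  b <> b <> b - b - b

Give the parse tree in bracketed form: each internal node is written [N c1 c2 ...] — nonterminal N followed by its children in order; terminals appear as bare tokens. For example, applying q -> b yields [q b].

[e [t [f [f [f [p [q b]]] <> [p [q b]]] <> [p [q b] - [p [q b] - [p [q b]]]]]]]

e
t
f
f <> p
f <> p <> p
p <> p <> p
q <> p <> p
b <> p <> p
b <> q <> p
b <> b <> p
b <> b <> q - p
b <> b <> b - p
b <> b <> b - q - p
b <> b <> b - b - p
b <> b <> b - b - q
b <> b <> b - b - b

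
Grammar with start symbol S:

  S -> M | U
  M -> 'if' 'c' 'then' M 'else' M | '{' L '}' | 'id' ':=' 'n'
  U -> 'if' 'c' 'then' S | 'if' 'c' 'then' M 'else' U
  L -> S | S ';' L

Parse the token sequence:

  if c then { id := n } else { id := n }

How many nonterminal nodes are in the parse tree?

10

[S [M if c then [M { [L [S [M id := n]]] }] else [M { [L [S [M id := n]]] }]]]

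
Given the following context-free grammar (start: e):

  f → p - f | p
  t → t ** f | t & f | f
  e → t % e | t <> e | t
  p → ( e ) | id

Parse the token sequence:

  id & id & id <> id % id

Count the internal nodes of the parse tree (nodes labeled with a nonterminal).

18

[e [t [t [t [f [p id]]] & [f [p id]]] & [f [p id]]] <> [e [t [f [p id]]] % [e [t [f [p id]]]]]]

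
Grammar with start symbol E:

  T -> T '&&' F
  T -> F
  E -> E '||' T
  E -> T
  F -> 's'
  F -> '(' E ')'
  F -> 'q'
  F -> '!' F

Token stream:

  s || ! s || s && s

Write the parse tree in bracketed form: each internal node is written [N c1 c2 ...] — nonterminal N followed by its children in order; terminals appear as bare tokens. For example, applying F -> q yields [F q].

[E [E [E [T [F s]]] || [T [F ! [F s]]]] || [T [T [F s]] && [F s]]]

E
E || T
E || T || T
T || T || T
F || T || T
s || T || T
s || F || T
s || ! F || T
s || ! s || T
s || ! s || T && F
s || ! s || F && F
s || ! s || s && F
s || ! s || s && s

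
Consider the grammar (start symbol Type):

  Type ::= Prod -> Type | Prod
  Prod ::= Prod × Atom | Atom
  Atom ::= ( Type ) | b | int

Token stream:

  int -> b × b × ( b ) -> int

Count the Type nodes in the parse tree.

[Type [Prod [Atom int]] -> [Type [Prod [Prod [Prod [Atom b]] × [Atom b]] × [Atom ( [Type [Prod [Atom b]]] )]] -> [Type [Prod [Atom int]]]]]

4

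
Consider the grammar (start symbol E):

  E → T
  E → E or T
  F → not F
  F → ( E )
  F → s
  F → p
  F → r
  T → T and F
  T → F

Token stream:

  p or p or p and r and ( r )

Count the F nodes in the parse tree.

6

[E [E [E [T [F p]]] or [T [F p]]] or [T [T [T [F p]] and [F r]] and [F ( [E [T [F r]]] )]]]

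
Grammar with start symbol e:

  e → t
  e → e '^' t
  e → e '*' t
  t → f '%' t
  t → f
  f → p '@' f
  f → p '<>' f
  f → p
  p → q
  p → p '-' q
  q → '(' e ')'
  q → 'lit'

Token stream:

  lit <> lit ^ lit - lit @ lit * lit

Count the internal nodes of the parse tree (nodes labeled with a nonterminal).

23

[e [e [e [t [f [p [q lit]] <> [f [p [q lit]]]]]] ^ [t [f [p [p [q lit]] - [q lit]] @ [f [p [q lit]]]]]] * [t [f [p [q lit]]]]]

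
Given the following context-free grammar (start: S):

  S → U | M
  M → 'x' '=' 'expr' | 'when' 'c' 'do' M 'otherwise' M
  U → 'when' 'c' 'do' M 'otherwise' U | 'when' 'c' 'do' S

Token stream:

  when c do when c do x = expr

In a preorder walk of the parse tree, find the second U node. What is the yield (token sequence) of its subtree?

[S [U when c do [S [U when c do [S [M x = expr]]]]]]

when c do x = expr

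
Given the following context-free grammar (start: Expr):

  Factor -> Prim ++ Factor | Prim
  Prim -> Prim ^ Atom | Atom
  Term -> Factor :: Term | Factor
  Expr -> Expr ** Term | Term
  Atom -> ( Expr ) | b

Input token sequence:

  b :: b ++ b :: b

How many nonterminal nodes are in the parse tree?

16

[Expr [Term [Factor [Prim [Atom b]]] :: [Term [Factor [Prim [Atom b]] ++ [Factor [Prim [Atom b]]]] :: [Term [Factor [Prim [Atom b]]]]]]]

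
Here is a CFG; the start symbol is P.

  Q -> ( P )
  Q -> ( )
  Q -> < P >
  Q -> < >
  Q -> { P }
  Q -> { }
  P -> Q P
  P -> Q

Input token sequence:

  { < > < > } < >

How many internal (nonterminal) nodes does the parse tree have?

[P [Q { [P [Q < >] [P [Q < >]]] }] [P [Q < >]]]

8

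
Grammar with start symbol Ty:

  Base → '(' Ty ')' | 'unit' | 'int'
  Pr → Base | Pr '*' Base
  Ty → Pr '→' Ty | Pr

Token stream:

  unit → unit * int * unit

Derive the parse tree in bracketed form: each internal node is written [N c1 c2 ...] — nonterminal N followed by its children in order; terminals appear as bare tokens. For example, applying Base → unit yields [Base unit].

[Ty [Pr [Base unit]] → [Ty [Pr [Pr [Pr [Base unit]] * [Base int]] * [Base unit]]]]

Ty
Pr → Ty
Base → Ty
unit → Ty
unit → Pr
unit → Pr * Base
unit → Pr * Base * Base
unit → Base * Base * Base
unit → unit * Base * Base
unit → unit * int * Base
unit → unit * int * unit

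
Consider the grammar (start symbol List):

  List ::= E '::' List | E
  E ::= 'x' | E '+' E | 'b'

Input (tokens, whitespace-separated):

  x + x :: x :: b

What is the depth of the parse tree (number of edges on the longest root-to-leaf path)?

4

[List [E [E x] + [E x]] :: [List [E x] :: [List [E b]]]]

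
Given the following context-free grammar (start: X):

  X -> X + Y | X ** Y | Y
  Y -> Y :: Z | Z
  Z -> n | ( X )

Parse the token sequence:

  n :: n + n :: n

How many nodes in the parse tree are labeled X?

[X [X [Y [Y [Z n]] :: [Z n]]] + [Y [Y [Z n]] :: [Z n]]]

2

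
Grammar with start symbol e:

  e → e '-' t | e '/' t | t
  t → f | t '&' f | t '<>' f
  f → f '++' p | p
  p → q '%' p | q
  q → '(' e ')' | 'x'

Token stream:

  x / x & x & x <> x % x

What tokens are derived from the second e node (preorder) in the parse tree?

[e [e [t [f [p [q x]]]]] / [t [t [t [t [f [p [q x]]]] & [f [p [q x]]]] & [f [p [q x]]]] <> [f [p [q x] % [p [q x]]]]]]

x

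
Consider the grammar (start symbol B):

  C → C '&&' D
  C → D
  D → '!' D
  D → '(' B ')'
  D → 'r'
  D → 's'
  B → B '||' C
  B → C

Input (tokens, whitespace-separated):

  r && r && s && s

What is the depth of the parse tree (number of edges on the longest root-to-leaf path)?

6

[B [C [C [C [C [D r]] && [D r]] && [D s]] && [D s]]]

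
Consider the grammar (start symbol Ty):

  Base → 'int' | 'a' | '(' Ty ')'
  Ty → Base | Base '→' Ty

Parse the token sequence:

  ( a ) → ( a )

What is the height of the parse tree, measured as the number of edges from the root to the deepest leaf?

[Ty [Base ( [Ty [Base a]] )] → [Ty [Base ( [Ty [Base a]] )]]]

5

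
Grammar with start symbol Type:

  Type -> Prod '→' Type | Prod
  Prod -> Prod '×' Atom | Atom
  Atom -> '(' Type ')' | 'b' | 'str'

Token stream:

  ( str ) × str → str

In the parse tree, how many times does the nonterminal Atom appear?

[Type [Prod [Prod [Atom ( [Type [Prod [Atom str]]] )]] × [Atom str]] → [Type [Prod [Atom str]]]]

4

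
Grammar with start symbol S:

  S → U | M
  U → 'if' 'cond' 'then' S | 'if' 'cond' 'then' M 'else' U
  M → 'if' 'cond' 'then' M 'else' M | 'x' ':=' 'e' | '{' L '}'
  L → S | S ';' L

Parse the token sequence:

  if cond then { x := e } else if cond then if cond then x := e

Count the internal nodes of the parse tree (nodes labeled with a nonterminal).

[S [U if cond then [M { [L [S [M x := e]]] }] else [U if cond then [S [U if cond then [S [M x := e]]]]]]]

11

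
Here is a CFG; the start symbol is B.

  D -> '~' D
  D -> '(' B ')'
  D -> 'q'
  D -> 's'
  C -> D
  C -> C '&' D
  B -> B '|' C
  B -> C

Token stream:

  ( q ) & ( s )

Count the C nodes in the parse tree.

4

[B [C [C [D ( [B [C [D q]]] )]] & [D ( [B [C [D s]]] )]]]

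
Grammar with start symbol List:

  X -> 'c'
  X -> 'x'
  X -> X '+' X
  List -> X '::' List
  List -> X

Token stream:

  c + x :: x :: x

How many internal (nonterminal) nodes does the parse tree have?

[List [X [X c] + [X x]] :: [List [X x] :: [List [X x]]]]

8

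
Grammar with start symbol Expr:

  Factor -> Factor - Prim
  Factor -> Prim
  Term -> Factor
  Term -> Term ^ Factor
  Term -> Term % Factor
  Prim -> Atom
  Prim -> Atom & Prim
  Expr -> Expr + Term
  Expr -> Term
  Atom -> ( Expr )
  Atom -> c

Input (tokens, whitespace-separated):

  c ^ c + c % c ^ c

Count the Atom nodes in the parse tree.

[Expr [Expr [Term [Term [Factor [Prim [Atom c]]]] ^ [Factor [Prim [Atom c]]]]] + [Term [Term [Term [Factor [Prim [Atom c]]]] % [Factor [Prim [Atom c]]]] ^ [Factor [Prim [Atom c]]]]]

5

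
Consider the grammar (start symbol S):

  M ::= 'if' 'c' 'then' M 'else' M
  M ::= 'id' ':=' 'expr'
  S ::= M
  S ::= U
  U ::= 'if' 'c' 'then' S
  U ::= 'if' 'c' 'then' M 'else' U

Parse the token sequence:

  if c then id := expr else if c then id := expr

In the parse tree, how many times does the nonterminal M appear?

2

[S [U if c then [M id := expr] else [U if c then [S [M id := expr]]]]]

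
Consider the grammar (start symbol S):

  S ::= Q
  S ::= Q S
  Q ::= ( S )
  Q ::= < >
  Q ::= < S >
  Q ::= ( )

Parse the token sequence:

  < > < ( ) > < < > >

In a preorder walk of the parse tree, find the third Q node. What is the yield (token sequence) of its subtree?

( )

[S [Q < >] [S [Q < [S [Q ( )]] >] [S [Q < [S [Q < >]] >]]]]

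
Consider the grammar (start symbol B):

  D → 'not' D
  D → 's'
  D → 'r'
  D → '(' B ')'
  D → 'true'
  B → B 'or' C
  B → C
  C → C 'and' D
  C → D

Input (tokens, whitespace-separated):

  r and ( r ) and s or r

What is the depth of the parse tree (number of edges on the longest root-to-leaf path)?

[B [B [C [C [C [D r]] and [D ( [B [C [D r]]] )]] and [D s]]] or [C [D r]]]

8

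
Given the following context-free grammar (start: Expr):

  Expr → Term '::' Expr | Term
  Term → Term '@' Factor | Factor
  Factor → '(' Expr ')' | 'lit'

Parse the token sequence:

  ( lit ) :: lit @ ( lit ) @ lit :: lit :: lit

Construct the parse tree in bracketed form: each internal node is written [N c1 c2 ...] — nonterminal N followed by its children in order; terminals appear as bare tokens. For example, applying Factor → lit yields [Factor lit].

[Expr [Term [Factor ( [Expr [Term [Factor lit]]] )]] :: [Expr [Term [Term [Term [Factor lit]] @ [Factor ( [Expr [Term [Factor lit]]] )]] @ [Factor lit]] :: [Expr [Term [Factor lit]] :: [Expr [Term [Factor lit]]]]]]

Expr
Term :: Expr
Factor :: Expr
( Expr ) :: Expr
( Term ) :: Expr
( Factor ) :: Expr
( lit ) :: Expr
( lit ) :: Term :: Expr
( lit ) :: Term @ Factor :: Expr
( lit ) :: Term @ Factor @ Factor :: Expr
( lit ) :: Factor @ Factor @ Factor :: Expr
( lit ) :: lit @ Factor @ Factor :: Expr
( lit ) :: lit @ ( Expr ) @ Factor :: Expr
( lit ) :: lit @ ( Term ) @ Factor :: Expr
( lit ) :: lit @ ( Factor ) @ Factor :: Expr
( lit ) :: lit @ ( lit ) @ Factor :: Expr
( lit ) :: lit @ ( lit ) @ lit :: Expr
( lit ) :: lit @ ( lit ) @ lit :: Term :: Expr
( lit ) :: lit @ ( lit ) @ lit :: Factor :: Expr
( lit ) :: lit @ ( lit ) @ lit :: lit :: Expr
( lit ) :: lit @ ( lit ) @ lit :: lit :: Term
( lit ) :: lit @ ( lit ) @ lit :: lit :: Factor
( lit ) :: lit @ ( lit ) @ lit :: lit :: lit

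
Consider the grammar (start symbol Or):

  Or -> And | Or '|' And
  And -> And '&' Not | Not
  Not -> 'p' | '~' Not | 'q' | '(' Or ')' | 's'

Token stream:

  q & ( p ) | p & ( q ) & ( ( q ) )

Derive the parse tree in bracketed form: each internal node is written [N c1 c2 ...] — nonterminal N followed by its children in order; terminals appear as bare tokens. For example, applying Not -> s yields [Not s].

[Or [Or [And [And [Not q]] & [Not ( [Or [And [Not p]]] )]]] | [And [And [And [Not p]] & [Not ( [Or [And [Not q]]] )]] & [Not ( [Or [And [Not ( [Or [And [Not q]]] )]]] )]]]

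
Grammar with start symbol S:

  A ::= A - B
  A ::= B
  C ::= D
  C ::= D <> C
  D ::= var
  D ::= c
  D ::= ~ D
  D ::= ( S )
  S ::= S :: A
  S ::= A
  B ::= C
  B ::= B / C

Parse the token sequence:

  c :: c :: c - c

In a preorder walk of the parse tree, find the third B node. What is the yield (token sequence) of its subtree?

c

[S [S [S [A [B [C [D c]]]]] :: [A [B [C [D c]]]]] :: [A [A [B [C [D c]]]] - [B [C [D c]]]]]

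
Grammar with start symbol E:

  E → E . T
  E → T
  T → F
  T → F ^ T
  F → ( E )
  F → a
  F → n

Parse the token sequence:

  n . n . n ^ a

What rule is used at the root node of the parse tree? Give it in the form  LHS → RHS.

[E [E [E [T [F n]]] . [T [F n]]] . [T [F n] ^ [T [F a]]]]

E → E . T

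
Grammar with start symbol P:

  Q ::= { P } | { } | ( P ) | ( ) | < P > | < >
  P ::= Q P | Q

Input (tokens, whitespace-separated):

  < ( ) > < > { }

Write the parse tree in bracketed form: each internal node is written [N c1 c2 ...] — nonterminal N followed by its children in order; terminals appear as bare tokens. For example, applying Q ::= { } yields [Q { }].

[P [Q < [P [Q ( )]] >] [P [Q < >] [P [Q { }]]]]

P
Q P
< P > P
< Q > P
< ( ) > P
< ( ) > Q P
< ( ) > < > P
< ( ) > < > Q
< ( ) > < > { }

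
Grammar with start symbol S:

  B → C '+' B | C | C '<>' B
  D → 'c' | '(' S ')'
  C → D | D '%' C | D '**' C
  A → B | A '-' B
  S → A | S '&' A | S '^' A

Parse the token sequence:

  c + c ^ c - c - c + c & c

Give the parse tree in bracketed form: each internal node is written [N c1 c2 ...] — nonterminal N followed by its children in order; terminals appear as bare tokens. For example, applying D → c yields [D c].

[S [S [S [A [B [C [D c]] + [B [C [D c]]]]]] ^ [A [A [A [B [C [D c]]]] - [B [C [D c]]]] - [B [C [D c]] + [B [C [D c]]]]]] & [A [B [C [D c]]]]]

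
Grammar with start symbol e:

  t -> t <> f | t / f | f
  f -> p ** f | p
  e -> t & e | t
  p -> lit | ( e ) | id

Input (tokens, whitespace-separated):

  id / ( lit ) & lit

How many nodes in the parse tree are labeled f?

4

[e [t [t [f [p id]]] / [f [p ( [e [t [f [p lit]]]] )]]] & [e [t [f [p lit]]]]]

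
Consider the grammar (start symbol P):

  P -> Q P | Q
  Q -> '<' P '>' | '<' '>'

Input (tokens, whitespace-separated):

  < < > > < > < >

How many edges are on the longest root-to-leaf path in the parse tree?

[P [Q < [P [Q < >]] >] [P [Q < >] [P [Q < >]]]]

4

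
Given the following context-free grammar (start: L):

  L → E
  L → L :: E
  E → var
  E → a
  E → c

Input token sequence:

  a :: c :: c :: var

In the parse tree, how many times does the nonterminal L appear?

[L [L [L [L [E a]] :: [E c]] :: [E c]] :: [E var]]

4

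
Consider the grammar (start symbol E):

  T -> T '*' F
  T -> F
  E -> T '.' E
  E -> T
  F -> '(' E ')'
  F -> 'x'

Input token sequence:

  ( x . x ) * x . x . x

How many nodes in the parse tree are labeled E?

5

[E [T [T [F ( [E [T [F x]] . [E [T [F x]]]] )]] * [F x]] . [E [T [F x]] . [E [T [F x]]]]]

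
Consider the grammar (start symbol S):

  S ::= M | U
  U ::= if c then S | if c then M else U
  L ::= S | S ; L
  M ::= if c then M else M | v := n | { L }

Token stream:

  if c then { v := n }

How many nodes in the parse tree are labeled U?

1

[S [U if c then [S [M { [L [S [M v := n]]] }]]]]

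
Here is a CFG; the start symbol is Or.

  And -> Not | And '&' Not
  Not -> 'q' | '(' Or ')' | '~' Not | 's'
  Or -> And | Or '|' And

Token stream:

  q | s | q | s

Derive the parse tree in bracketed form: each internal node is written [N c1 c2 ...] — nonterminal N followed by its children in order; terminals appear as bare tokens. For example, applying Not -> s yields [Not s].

Or
Or | And
Or | And | And
Or | And | And | And
And | And | And | And
Not | And | And | And
q | And | And | And
q | Not | And | And
q | s | And | And
q | s | Not | And
q | s | q | And
q | s | q | Not
q | s | q | s

[Or [Or [Or [Or [And [Not q]]] | [And [Not s]]] | [And [Not q]]] | [And [Not s]]]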